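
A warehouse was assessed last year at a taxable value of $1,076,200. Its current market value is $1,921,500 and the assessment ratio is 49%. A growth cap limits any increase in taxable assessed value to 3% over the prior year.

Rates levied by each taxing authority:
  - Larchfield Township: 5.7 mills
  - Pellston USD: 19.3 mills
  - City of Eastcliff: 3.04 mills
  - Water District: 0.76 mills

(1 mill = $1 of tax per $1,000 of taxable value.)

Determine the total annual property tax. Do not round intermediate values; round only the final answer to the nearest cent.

Uncapped assessed value = $1,921,500 × 0.49 = $941,535
Cap limit = $1,076,200 × 1.03 = $1,108,486
Taxable assessed value = min($941,535, $1,108,486) = $941,535 (cap does not bind)
Larchfield Township: $941,535 × 0.0057 = $5,366.7495
Pellston USD: $941,535 × 0.0193 = $18,171.6255
City of Eastcliff: $941,535 × 0.00304 = $2,862.2664
Water District: $941,535 × 0.00076 = $715.5666
Total = $27,116.208

$27,116.21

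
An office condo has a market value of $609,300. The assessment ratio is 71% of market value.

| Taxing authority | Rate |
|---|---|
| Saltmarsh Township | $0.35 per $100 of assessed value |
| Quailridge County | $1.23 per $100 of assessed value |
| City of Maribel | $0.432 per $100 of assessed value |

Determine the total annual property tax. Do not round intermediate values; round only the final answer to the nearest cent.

$8,703.97

Assessed value = $609,300 × 0.71 = $432,603
Saltmarsh Township: $432,603 × 0.0035 = $1,514.1105
Quailridge County: $432,603 × 0.0123 = $5,321.0169
City of Maribel: $432,603 × 0.00432 = $1,868.84496
Total = $1,514.1105 + $5,321.0169 + $1,868.84496 = $8,703.97236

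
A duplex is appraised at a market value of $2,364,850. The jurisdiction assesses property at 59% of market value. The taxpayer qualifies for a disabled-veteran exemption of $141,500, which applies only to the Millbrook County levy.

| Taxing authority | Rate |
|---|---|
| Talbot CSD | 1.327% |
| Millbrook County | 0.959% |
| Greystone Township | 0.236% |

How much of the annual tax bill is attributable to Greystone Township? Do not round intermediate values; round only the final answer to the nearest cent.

$3,292.82

Assessed value = $2,364,850 × 0.59 = $1,395,261.5
Greystone Township taxable value = $1,395,261.5 (exemption does not apply)
Greystone Township levy = $1,395,261.5 × 0.00236 = $3,292.81714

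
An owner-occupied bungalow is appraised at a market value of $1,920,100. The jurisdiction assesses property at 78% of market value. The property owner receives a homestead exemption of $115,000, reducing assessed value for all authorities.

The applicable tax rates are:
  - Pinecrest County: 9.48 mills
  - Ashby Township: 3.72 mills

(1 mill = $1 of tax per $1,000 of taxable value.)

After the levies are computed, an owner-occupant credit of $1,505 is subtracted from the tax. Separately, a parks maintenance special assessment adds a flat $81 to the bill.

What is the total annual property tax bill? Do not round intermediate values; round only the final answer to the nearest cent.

$16,827.35

Assessed value = $1,920,100 × 0.78 = $1,497,678
Taxable value = $1,497,678 − $115,000 = $1,382,678
Pinecrest County: $1,382,678 × 0.00948 = $13,107.78744
Ashby Township: $1,382,678 × 0.00372 = $5,143.56216
Levies subtotal = $18,251.3496
After credit = $18,251.3496 − $1,505 = $16,746.3496
Total = $16,746.3496 + $81 = $16,827.3496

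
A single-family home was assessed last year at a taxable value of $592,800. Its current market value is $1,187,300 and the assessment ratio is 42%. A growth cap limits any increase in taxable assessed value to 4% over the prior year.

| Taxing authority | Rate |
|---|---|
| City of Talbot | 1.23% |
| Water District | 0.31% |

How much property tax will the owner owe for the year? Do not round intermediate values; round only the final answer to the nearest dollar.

$7,679

Uncapped assessed value = $1,187,300 × 0.42 = $498,666
Cap limit = $592,800 × 1.04 = $616,512
Taxable assessed value = min($498,666, $616,512) = $498,666 (cap does not bind)
City of Talbot: $498,666 × 0.0123 = $6,133.5918
Water District: $498,666 × 0.0031 = $1,545.8646
Total = $7,679.4564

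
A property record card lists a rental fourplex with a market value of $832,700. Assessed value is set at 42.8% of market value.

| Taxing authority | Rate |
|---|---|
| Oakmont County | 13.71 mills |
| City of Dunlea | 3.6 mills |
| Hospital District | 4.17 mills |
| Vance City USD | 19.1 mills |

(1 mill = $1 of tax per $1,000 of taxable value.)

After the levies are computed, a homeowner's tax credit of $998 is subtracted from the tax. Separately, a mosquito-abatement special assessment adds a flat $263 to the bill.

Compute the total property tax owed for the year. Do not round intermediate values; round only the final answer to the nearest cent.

$13,727.53

Assessed value = $832,700 × 0.428 = $356,395.6
Oakmont County: $356,395.6 × 0.01371 = $4,886.183676
City of Dunlea: $356,395.6 × 0.0036 = $1,283.02416
Hospital District: $356,395.6 × 0.00417 = $1,486.169652
Vance City USD: $356,395.6 × 0.0191 = $6,807.15596
Levies subtotal = $14,462.533448
After credit = $14,462.533448 − $998 = $13,464.533448
Total = $13,464.533448 + $263 = $13,727.533448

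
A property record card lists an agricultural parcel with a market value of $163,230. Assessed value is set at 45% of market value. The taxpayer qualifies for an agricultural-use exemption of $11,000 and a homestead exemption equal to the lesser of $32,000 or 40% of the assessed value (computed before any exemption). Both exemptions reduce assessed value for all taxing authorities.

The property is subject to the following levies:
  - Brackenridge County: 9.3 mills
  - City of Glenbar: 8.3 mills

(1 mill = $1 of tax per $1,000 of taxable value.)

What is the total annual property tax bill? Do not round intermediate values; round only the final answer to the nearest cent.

$582.07

Assessed value = $163,230 × 0.45 = $73,453.5
Homestead exemption = min($32,000, 40% × $73,453.5) = min($32,000, $29,381.4) = $29,381.4 (percentage binds)
Taxable value = $73,453.5 − $11,000 − $29,381.4 = $33,072.1
Brackenridge County: $33,072.1 × 0.0093 = $307.57053
City of Glenbar: $33,072.1 × 0.0083 = $274.49843
Total = $582.06896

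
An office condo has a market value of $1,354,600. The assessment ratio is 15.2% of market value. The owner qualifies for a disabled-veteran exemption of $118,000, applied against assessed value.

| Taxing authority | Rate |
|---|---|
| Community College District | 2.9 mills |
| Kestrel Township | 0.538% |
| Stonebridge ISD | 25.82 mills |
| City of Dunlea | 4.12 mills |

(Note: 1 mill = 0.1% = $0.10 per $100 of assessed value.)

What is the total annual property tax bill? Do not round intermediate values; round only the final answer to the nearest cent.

$3,359.51

Assessed value = $1,354,600 × 0.152 = $205,899.2
Taxable value = $205,899.2 − $118,000 = $87,899.2
Community College District: $87,899.2 × 0.0029 = $254.90768
Kestrel Township: $87,899.2 × 0.00538 = $472.897696
Stonebridge ISD: $87,899.2 × 0.02582 = $2,269.557344
City of Dunlea: $87,899.2 × 0.00412 = $362.144704
Total = $3,359.507424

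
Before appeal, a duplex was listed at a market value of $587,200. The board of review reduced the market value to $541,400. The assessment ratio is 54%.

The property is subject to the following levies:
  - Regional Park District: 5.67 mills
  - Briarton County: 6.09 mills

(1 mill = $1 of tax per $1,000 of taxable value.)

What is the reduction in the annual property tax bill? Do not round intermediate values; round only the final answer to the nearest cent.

$290.85

Old assessed value = $587,200 × 0.54 = $317,088
New assessed value = $541,400 × 0.54 = $292,356
Combined rate = 0.00567 + 0.00609 = 0.01176
Old tax = $317,088 × 0.01176 = $3,728.95488
New tax = $292,356 × 0.01176 = $3,438.10656
Reduction = $3,728.95488 − $3,438.10656 = $290.84832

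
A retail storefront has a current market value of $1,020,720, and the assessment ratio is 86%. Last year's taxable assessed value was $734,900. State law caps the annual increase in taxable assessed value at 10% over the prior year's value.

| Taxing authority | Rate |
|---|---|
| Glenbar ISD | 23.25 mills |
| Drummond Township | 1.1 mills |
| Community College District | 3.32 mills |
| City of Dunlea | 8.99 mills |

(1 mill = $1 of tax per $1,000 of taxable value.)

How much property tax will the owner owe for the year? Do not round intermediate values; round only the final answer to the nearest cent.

$29,635.58

Uncapped assessed value = $1,020,720 × 0.86 = $877,819.2
Cap limit = $734,900 × 1.1 = $808,390
Taxable assessed value = min($877,819.2, $808,390) = $808,390 (cap binds)
Glenbar ISD: $808,390 × 0.02325 = $18,795.0675
Drummond Township: $808,390 × 0.0011 = $889.229
Community College District: $808,390 × 0.00332 = $2,683.8548
City of Dunlea: $808,390 × 0.00899 = $7,267.4261
Total = $29,635.5774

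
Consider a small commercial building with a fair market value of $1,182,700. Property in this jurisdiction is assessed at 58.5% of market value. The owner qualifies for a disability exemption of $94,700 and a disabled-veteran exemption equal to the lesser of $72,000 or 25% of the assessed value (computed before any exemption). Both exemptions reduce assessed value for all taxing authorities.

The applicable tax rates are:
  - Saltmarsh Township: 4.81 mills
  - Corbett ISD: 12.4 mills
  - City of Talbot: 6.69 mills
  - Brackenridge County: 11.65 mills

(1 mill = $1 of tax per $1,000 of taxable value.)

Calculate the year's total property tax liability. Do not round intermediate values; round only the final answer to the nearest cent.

Assessed value = $1,182,700 × 0.585 = $691,879.5
Disabled-veteran exemption = min($72,000, 25% × $691,879.5) = min($72,000, $172,969.875) = $72,000 (dollar cap binds)
Taxable value = $691,879.5 − $94,700 − $72,000 = $525,179.5
Saltmarsh Township: $525,179.5 × 0.00481 = $2,526.113395
Corbett ISD: $525,179.5 × 0.0124 = $6,512.2258
City of Talbot: $525,179.5 × 0.00669 = $3,513.450855
Brackenridge County: $525,179.5 × 0.01165 = $6,118.341175
Total = $18,670.131225

$18,670.13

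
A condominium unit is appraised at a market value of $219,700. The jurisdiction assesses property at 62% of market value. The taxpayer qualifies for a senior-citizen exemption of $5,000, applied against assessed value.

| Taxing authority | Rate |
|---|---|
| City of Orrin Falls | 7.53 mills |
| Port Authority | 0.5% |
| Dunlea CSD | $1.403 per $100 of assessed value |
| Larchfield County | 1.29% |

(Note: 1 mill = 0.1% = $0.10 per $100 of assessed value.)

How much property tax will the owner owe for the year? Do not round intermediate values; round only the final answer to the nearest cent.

Assessed value = $219,700 × 0.62 = $136,214
Taxable value = $136,214 − $5,000 = $131,214
City of Orrin Falls: $131,214 × 0.00753 = $988.04142
Port Authority: $131,214 × 0.005 = $656.07
Dunlea CSD: $131,214 × 0.01403 = $1,840.93242
Larchfield County: $131,214 × 0.0129 = $1,692.6606
Total = $5,177.70444

$5,177.70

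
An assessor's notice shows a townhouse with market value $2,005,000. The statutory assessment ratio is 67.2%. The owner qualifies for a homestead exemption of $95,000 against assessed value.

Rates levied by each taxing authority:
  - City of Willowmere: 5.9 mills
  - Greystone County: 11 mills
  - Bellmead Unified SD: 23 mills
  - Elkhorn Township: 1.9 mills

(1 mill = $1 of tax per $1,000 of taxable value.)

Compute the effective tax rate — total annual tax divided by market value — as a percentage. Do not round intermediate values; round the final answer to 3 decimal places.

2.611%

Assessed value = $2,005,000 × 0.672 = $1,347,360
Taxable value = $1,347,360 − $95,000 = $1,252,360
City of Willowmere: $1,252,360 × 0.0059 = $7,388.924
Greystone County: $1,252,360 × 0.011 = $13,775.96
Bellmead Unified SD: $1,252,360 × 0.023 = $28,804.28
Elkhorn Township: $1,252,360 × 0.0019 = $2,379.484
Total tax = $52,348.648
Effective rate = $52,348.648 ÷ $2,005,000 = 2.611% of market value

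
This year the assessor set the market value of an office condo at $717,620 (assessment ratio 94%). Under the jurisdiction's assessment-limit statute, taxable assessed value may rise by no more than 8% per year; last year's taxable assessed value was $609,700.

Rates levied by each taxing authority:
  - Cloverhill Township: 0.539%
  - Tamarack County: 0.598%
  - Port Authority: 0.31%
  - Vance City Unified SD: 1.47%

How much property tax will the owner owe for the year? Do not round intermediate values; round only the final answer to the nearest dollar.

$19,208

Uncapped assessed value = $717,620 × 0.94 = $674,562.8
Cap limit = $609,700 × 1.08 = $658,476
Taxable assessed value = min($674,562.8, $658,476) = $658,476 (cap binds)
Cloverhill Township: $658,476 × 0.00539 = $3,549.18564
Tamarack County: $658,476 × 0.00598 = $3,937.68648
Port Authority: $658,476 × 0.0031 = $2,041.2756
Vance City Unified SD: $658,476 × 0.0147 = $9,679.5972
Total = $19,207.74492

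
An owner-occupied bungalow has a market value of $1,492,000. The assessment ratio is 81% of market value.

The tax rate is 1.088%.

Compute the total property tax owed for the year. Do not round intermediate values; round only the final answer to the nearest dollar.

$13,149

Assessed value = $1,492,000 × 0.81 = $1,208,520
Tax = $1,208,520 × 0.01088 = $13,148.6976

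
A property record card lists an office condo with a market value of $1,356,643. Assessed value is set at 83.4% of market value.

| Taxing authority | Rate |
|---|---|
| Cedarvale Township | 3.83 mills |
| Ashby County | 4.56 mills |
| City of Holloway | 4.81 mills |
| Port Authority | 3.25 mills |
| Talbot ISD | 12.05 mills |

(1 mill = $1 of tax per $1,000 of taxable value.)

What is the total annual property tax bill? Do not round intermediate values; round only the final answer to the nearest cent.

Assessed value = $1,356,643 × 0.834 = $1,131,440.262
Cedarvale Township: $1,131,440.262 × 0.00383 = $4,333.41620346
Ashby County: $1,131,440.262 × 0.00456 = $5,159.36759472
City of Holloway: $1,131,440.262 × 0.00481 = $5,442.22766022
Port Authority: $1,131,440.262 × 0.00325 = $3,677.1808515
Talbot ISD: $1,131,440.262 × 0.01205 = $13,633.8551571
Total = $4,333.41620346 + $5,159.36759472 + $5,442.22766022 + $3,677.1808515 + $13,633.8551571 = $32,246.047467

$32,246.05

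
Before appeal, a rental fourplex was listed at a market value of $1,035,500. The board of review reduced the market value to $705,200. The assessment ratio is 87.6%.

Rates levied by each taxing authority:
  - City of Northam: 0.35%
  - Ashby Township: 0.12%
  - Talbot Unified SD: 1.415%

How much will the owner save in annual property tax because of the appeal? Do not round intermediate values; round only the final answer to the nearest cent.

Old assessed value = $1,035,500 × 0.876 = $907,098
New assessed value = $705,200 × 0.876 = $617,755.2
Combined rate = 0.0035 + 0.0012 + 0.01415 = 0.01885
Old tax = $907,098 × 0.01885 = $17,098.7973
New tax = $617,755.2 × 0.01885 = $11,644.68552
Reduction = $17,098.7973 − $11,644.68552 = $5,454.11178

$5,454.11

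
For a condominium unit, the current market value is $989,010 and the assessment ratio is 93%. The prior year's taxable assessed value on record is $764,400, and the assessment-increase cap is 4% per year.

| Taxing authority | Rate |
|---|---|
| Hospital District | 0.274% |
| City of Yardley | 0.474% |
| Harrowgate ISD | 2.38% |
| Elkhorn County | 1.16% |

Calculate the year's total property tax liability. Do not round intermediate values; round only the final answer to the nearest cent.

Uncapped assessed value = $989,010 × 0.93 = $919,779.3
Cap limit = $764,400 × 1.04 = $794,976
Taxable assessed value = min($919,779.3, $794,976) = $794,976 (cap binds)
Hospital District: $794,976 × 0.00274 = $2,178.23424
City of Yardley: $794,976 × 0.00474 = $3,768.18624
Harrowgate ISD: $794,976 × 0.0238 = $18,920.4288
Elkhorn County: $794,976 × 0.0116 = $9,221.7216
Total = $34,088.57088

$34,088.57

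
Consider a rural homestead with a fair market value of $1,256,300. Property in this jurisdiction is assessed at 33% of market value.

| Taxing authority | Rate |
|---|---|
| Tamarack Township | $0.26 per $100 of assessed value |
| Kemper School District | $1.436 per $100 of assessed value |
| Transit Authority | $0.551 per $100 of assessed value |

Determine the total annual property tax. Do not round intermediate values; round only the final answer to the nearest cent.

Assessed value = $1,256,300 × 0.33 = $414,579
Tamarack Township: $414,579 × 0.0026 = $1,077.9054
Kemper School District: $414,579 × 0.01436 = $5,953.35444
Transit Authority: $414,579 × 0.00551 = $2,284.33029
Total = $1,077.9054 + $5,953.35444 + $2,284.33029 = $9,315.59013

$9,315.59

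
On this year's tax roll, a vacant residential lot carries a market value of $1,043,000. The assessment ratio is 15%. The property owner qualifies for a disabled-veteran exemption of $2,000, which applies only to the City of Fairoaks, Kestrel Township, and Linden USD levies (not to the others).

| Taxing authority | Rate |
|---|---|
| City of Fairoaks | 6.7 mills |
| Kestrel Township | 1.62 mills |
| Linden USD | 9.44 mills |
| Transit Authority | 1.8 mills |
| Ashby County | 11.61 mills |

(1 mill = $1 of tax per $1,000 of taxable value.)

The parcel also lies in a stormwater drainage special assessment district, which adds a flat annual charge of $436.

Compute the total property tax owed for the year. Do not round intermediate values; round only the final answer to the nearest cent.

Assessed value = $1,043,000 × 0.15 = $156,450
City of Fairoaks: ($156,450 − $2,000) × 0.0067 = $154,450 × 0.0067 = $1,034.815
Kestrel Township: ($156,450 − $2,000) × 0.00162 = $154,450 × 0.00162 = $250.209
Linden USD: ($156,450 − $2,000) × 0.00944 = $154,450 × 0.00944 = $1,458.008
Transit Authority: $156,450 × 0.0018 = $281.61
Ashby County: $156,450 × 0.01161 = $1,816.3845
Levies subtotal = $4,841.0265
Total = $4,841.0265 + $436 = $5,277.0265

$5,277.03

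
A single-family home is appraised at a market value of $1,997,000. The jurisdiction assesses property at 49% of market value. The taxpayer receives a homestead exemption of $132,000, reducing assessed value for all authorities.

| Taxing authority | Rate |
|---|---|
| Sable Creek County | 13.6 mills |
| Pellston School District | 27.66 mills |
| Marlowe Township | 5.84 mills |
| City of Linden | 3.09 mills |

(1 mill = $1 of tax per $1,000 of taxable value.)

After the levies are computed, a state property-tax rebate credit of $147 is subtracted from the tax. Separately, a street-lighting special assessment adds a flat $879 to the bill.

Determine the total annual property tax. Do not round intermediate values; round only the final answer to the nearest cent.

Assessed value = $1,997,000 × 0.49 = $978,530
Taxable value = $978,530 − $132,000 = $846,530
Sable Creek County: $846,530 × 0.0136 = $11,512.808
Pellston School District: $846,530 × 0.02766 = $23,415.0198
Marlowe Township: $846,530 × 0.00584 = $4,943.7352
City of Linden: $846,530 × 0.00309 = $2,615.7777
Levies subtotal = $42,487.3407
After credit = $42,487.3407 − $147 = $42,340.3407
Total = $42,340.3407 + $879 = $43,219.3407

$43,219.34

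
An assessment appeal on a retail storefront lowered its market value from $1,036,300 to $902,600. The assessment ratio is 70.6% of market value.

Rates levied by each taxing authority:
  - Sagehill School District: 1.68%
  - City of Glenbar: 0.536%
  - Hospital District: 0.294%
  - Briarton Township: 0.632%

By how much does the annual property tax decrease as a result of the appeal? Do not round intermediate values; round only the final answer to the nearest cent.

Old assessed value = $1,036,300 × 0.706 = $731,627.8
New assessed value = $902,600 × 0.706 = $637,235.6
Combined rate = 0.0168 + 0.00536 + 0.00294 + 0.00632 = 0.03142
Old tax = $731,627.8 × 0.03142 = $22,987.745476
New tax = $637,235.6 × 0.03142 = $20,021.942552
Reduction = $22,987.745476 − $20,021.942552 = $2,965.802924

$2,965.80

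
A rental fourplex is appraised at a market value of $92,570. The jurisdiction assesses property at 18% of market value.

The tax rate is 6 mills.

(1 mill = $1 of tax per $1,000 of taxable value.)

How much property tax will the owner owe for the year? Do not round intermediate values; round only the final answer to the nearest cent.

$99.98

Assessed value = $92,570 × 0.18 = $16,662.6
Tax = $16,662.6 × 0.006 = $99.9756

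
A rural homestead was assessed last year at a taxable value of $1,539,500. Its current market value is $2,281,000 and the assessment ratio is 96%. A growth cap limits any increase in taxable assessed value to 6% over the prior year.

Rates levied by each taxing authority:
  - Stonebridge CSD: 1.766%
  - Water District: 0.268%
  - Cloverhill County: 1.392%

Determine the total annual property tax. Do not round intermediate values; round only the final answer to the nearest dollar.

$55,908

Uncapped assessed value = $2,281,000 × 0.96 = $2,189,760
Cap limit = $1,539,500 × 1.06 = $1,631,870
Taxable assessed value = min($2,189,760, $1,631,870) = $1,631,870 (cap binds)
Stonebridge CSD: $1,631,870 × 0.01766 = $28,818.8242
Water District: $1,631,870 × 0.00268 = $4,373.4116
Cloverhill County: $1,631,870 × 0.01392 = $22,715.6304
Total = $55,907.8662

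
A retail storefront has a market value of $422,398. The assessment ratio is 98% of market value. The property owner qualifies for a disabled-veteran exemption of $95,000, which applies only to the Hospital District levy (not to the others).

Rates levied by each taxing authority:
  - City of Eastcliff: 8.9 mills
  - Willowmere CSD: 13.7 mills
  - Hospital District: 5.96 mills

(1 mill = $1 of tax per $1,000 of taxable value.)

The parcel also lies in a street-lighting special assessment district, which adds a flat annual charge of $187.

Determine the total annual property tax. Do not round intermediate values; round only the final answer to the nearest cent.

Assessed value = $422,398 × 0.98 = $413,950.04
City of Eastcliff: $413,950.04 × 0.0089 = $3,684.155356
Willowmere CSD: $413,950.04 × 0.0137 = $5,671.115548
Hospital District: ($413,950.04 − $95,000) × 0.00596 = $318,950.04 × 0.00596 = $1,900.9422384
Levies subtotal = $11,256.2131424
Total = $11,256.2131424 + $187 = $11,443.2131424

$11,443.21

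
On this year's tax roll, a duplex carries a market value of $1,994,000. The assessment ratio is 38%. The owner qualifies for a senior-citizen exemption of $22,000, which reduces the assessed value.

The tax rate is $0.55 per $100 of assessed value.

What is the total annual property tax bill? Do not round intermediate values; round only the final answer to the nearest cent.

Assessed value = $1,994,000 × 0.38 = $757,720
Taxable value = $757,720 − $22,000 = $735,720
Tax = $735,720 × 0.0055 = $4,046.46

$4,046.46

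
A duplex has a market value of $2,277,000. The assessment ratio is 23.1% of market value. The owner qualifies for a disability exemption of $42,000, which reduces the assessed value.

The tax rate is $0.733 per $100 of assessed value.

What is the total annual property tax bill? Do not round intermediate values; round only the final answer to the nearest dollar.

Assessed value = $2,277,000 × 0.231 = $525,987
Taxable value = $525,987 − $42,000 = $483,987
Tax = $483,987 × 0.00733 = $3,547.62471

$3,548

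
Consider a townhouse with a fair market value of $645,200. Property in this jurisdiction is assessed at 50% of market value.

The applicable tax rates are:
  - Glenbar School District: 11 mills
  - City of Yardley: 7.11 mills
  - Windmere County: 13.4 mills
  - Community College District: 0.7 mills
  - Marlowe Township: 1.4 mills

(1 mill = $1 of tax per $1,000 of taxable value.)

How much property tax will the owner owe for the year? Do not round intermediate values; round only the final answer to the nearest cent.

Assessed value = $645,200 × 0.5 = $322,600
Glenbar School District: $322,600 × 0.011 = $3,548.6
City of Yardley: $322,600 × 0.00711 = $2,293.686
Windmere County: $322,600 × 0.0134 = $4,322.84
Community College District: $322,600 × 0.0007 = $225.82
Marlowe Township: $322,600 × 0.0014 = $451.64
Total = $3,548.6 + $2,293.686 + $4,322.84 + $225.82 + $451.64 = $10,842.586

$10,842.59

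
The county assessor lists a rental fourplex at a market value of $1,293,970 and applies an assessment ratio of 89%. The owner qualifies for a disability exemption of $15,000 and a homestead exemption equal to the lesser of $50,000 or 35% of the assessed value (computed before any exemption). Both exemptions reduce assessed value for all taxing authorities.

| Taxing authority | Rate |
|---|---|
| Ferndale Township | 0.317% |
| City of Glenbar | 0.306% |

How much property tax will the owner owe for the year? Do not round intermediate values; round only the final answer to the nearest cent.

$6,769.73

Assessed value = $1,293,970 × 0.89 = $1,151,633.3
Homestead exemption = min($50,000, 35% × $1,151,633.3) = min($50,000, $403,071.655) = $50,000 (dollar cap binds)
Taxable value = $1,151,633.3 − $15,000 − $50,000 = $1,086,633.3
Ferndale Township: $1,086,633.3 × 0.00317 = $3,444.627561
City of Glenbar: $1,086,633.3 × 0.00306 = $3,325.097898
Total = $6,769.725459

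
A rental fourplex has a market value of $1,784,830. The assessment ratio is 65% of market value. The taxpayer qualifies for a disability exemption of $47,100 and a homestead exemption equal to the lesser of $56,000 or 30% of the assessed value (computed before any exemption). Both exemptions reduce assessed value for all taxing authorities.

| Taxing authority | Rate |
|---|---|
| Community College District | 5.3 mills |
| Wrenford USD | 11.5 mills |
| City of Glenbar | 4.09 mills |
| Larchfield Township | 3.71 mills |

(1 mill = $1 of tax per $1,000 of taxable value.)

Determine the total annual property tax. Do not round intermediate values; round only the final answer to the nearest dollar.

$26,003

Assessed value = $1,784,830 × 0.65 = $1,160,139.5
Homestead exemption = min($56,000, 30% × $1,160,139.5) = min($56,000, $348,041.85) = $56,000 (dollar cap binds)
Taxable value = $1,160,139.5 − $47,100 − $56,000 = $1,057,039.5
Community College District: $1,057,039.5 × 0.0053 = $5,602.30935
Wrenford USD: $1,057,039.5 × 0.0115 = $12,155.95425
City of Glenbar: $1,057,039.5 × 0.00409 = $4,323.291555
Larchfield Township: $1,057,039.5 × 0.00371 = $3,921.616545
Total = $26,003.1717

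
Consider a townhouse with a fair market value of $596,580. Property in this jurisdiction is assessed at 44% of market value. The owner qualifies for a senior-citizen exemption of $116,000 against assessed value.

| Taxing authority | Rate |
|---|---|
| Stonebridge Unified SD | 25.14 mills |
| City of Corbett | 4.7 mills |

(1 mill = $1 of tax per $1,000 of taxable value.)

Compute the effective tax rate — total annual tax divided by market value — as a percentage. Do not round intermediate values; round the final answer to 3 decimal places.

0.733%

Assessed value = $596,580 × 0.44 = $262,495.2
Taxable value = $262,495.2 − $116,000 = $146,495.2
Stonebridge Unified SD: $146,495.2 × 0.02514 = $3,682.889328
City of Corbett: $146,495.2 × 0.0047 = $688.52744
Total tax = $4,371.416768
Effective rate = $4,371.416768 ÷ $596,580 = 0.733% of market value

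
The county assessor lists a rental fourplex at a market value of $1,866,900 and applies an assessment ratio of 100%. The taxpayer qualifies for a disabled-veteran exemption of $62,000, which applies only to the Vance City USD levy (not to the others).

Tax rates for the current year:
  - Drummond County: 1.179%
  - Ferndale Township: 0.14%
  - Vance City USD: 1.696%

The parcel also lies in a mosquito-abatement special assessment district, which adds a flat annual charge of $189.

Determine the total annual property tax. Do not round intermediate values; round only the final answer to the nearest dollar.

Assessed value = $1,866,900 × 1 = $1,866,900
Drummond County: $1,866,900 × 0.01179 = $22,010.751
Ferndale Township: $1,866,900 × 0.0014 = $2,613.66
Vance City USD: ($1,866,900 − $62,000) × 0.01696 = $1,804,900 × 0.01696 = $30,611.104
Levies subtotal = $55,235.515
Total = $55,235.515 + $189 = $55,424.515

$55,425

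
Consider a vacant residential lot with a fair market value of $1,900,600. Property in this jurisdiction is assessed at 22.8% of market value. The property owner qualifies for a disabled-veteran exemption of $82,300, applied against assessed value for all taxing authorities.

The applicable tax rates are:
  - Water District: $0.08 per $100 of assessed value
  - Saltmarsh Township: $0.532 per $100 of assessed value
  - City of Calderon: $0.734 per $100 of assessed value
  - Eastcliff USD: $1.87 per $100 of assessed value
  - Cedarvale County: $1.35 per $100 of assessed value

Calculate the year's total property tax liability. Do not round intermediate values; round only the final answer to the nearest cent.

Assessed value = $1,900,600 × 0.228 = $433,336.8
Taxable value = $433,336.8 − $82,300 = $351,036.8
Water District: $351,036.8 × 0.0008 = $280.82944
Saltmarsh Township: $351,036.8 × 0.00532 = $1,867.515776
City of Calderon: $351,036.8 × 0.00734 = $2,576.610112
Eastcliff USD: $351,036.8 × 0.0187 = $6,564.38816
Cedarvale County: $351,036.8 × 0.0135 = $4,738.9968
Total = $280.82944 + $1,867.515776 + $2,576.610112 + $6,564.38816 + $4,738.9968 = $16,028.340288

$16,028.34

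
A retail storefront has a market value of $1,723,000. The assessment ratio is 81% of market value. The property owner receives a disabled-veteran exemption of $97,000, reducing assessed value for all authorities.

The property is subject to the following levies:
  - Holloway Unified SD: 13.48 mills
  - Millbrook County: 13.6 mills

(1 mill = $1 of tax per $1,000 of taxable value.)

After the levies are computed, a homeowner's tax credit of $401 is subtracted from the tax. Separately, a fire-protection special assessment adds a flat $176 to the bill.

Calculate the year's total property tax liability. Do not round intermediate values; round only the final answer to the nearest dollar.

$34,942

Assessed value = $1,723,000 × 0.81 = $1,395,630
Taxable value = $1,395,630 − $97,000 = $1,298,630
Holloway Unified SD: $1,298,630 × 0.01348 = $17,505.5324
Millbrook County: $1,298,630 × 0.0136 = $17,661.368
Levies subtotal = $35,166.9004
After credit = $35,166.9004 − $401 = $34,765.9004
Total = $34,765.9004 + $176 = $34,941.9004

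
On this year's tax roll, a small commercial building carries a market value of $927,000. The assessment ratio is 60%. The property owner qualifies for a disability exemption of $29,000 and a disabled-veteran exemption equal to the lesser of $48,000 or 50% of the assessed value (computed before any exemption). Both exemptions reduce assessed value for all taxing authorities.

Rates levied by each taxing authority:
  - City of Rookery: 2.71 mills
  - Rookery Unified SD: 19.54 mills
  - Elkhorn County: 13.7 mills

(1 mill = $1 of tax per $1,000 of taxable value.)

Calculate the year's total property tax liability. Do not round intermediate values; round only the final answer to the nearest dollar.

$17,227

Assessed value = $927,000 × 0.6 = $556,200
Disabled-veteran exemption = min($48,000, 50% × $556,200) = min($48,000, $278,100) = $48,000 (dollar cap binds)
Taxable value = $556,200 − $29,000 − $48,000 = $479,200
City of Rookery: $479,200 × 0.00271 = $1,298.632
Rookery Unified SD: $479,200 × 0.01954 = $9,363.568
Elkhorn County: $479,200 × 0.0137 = $6,565.04
Total = $17,227.24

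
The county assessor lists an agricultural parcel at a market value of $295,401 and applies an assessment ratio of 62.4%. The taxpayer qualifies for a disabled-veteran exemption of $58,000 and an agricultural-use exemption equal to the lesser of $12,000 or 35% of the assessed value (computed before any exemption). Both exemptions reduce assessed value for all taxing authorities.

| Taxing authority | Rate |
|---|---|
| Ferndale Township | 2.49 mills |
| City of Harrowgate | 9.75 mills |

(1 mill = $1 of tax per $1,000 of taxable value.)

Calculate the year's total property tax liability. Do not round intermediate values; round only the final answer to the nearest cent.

$1,399.40

Assessed value = $295,401 × 0.624 = $184,330.224
Agricultural-use exemption = min($12,000, 35% × $184,330.224) = min($12,000, $64,515.5784) = $12,000 (dollar cap binds)
Taxable value = $184,330.224 − $58,000 − $12,000 = $114,330.224
Ferndale Township: $114,330.224 × 0.00249 = $284.68225776
City of Harrowgate: $114,330.224 × 0.00975 = $1,114.719684
Total = $1,399.40194176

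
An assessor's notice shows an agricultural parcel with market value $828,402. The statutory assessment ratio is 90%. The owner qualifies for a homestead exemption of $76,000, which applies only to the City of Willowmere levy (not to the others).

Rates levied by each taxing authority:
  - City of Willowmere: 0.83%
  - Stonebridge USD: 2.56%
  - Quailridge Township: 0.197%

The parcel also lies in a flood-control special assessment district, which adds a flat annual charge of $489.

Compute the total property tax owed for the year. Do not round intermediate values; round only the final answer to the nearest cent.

Assessed value = $828,402 × 0.9 = $745,561.8
City of Willowmere: ($745,561.8 − $76,000) × 0.0083 = $669,561.8 × 0.0083 = $5,557.36294
Stonebridge USD: $745,561.8 × 0.0256 = $19,086.38208
Quailridge Township: $745,561.8 × 0.00197 = $1,468.756746
Levies subtotal = $26,112.501766
Total = $26,112.501766 + $489 = $26,601.501766

$26,601.50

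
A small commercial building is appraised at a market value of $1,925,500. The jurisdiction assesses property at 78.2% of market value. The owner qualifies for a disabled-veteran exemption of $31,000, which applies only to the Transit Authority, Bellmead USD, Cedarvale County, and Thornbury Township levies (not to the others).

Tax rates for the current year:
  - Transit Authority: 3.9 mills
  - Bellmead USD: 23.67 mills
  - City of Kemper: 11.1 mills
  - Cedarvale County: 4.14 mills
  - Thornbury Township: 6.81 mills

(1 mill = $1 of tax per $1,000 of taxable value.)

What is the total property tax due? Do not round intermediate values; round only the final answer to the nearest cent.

$73,520.75

Assessed value = $1,925,500 × 0.782 = $1,505,741
Transit Authority: ($1,505,741 − $31,000) × 0.0039 = $1,474,741 × 0.0039 = $5,751.4899
Bellmead USD: ($1,505,741 − $31,000) × 0.02367 = $1,474,741 × 0.02367 = $34,907.11947
City of Kemper: $1,505,741 × 0.0111 = $16,713.7251
Cedarvale County: ($1,505,741 − $31,000) × 0.00414 = $1,474,741 × 0.00414 = $6,105.42774
Thornbury Township: ($1,505,741 − $31,000) × 0.00681 = $1,474,741 × 0.00681 = $10,042.98621
Total = $73,520.74842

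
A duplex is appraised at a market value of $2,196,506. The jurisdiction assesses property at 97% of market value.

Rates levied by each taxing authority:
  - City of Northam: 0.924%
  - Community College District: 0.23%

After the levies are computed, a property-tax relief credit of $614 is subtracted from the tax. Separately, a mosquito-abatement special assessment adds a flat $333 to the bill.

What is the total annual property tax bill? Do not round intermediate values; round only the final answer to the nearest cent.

$24,306.25

Assessed value = $2,196,506 × 0.97 = $2,130,610.82
City of Northam: $2,130,610.82 × 0.00924 = $19,686.8439768
Community College District: $2,130,610.82 × 0.0023 = $4,900.404886
Levies subtotal = $24,587.2488628
After credit = $24,587.2488628 − $614 = $23,973.2488628
Total = $23,973.2488628 + $333 = $24,306.2488628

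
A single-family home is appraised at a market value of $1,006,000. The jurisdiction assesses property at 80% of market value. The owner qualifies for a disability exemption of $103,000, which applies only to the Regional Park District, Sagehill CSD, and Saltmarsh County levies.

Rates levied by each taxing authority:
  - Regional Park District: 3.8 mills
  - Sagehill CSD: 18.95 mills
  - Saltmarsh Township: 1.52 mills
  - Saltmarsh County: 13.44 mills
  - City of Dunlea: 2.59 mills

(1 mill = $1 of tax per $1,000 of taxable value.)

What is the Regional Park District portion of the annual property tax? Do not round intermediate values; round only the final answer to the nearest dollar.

Assessed value = $1,006,000 × 0.8 = $804,800
Regional Park District taxable value = $804,800 − $103,000 = $701,800
Regional Park District levy = $701,800 × 0.0038 = $2,666.84

$2,667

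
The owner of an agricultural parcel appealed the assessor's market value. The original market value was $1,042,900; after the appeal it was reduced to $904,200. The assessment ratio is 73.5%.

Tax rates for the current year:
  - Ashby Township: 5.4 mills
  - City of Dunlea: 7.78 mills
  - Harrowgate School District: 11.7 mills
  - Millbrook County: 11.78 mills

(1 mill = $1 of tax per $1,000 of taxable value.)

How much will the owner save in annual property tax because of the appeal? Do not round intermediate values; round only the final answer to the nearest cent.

$3,737.29

Old assessed value = $1,042,900 × 0.735 = $766,531.5
New assessed value = $904,200 × 0.735 = $664,587
Combined rate = 0.0054 + 0.00778 + 0.0117 + 0.01178 = 0.03666
Old tax = $766,531.5 × 0.03666 = $28,101.04479
New tax = $664,587 × 0.03666 = $24,363.75942
Reduction = $28,101.04479 − $24,363.75942 = $3,737.28537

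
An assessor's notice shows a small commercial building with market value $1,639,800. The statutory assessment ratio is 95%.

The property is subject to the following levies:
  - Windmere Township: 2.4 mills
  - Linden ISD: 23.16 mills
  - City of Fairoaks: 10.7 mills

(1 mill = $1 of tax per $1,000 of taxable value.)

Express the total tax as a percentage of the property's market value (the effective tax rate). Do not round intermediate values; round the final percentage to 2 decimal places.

3.44%

Assessed value = $1,639,800 × 0.95 = $1,557,810
Windmere Township: $1,557,810 × 0.0024 = $3,738.744
Linden ISD: $1,557,810 × 0.02316 = $36,078.8796
City of Fairoaks: $1,557,810 × 0.0107 = $16,668.567
Total tax = $56,486.1906
Effective rate = $56,486.1906 ÷ $1,639,800 = 3.44% of market value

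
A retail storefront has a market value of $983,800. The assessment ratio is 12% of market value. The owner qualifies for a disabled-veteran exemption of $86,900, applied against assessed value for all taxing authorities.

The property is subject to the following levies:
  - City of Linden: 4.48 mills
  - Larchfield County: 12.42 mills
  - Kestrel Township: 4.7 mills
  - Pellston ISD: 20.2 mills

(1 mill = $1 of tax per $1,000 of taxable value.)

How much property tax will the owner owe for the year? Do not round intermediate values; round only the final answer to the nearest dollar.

Assessed value = $983,800 × 0.12 = $118,056
Taxable value = $118,056 − $86,900 = $31,156
City of Linden: $31,156 × 0.00448 = $139.57888
Larchfield County: $31,156 × 0.01242 = $386.95752
Kestrel Township: $31,156 × 0.0047 = $146.4332
Pellston ISD: $31,156 × 0.0202 = $629.3512
Total = $139.57888 + $386.95752 + $146.4332 + $629.3512 = $1,302.3208

$1,302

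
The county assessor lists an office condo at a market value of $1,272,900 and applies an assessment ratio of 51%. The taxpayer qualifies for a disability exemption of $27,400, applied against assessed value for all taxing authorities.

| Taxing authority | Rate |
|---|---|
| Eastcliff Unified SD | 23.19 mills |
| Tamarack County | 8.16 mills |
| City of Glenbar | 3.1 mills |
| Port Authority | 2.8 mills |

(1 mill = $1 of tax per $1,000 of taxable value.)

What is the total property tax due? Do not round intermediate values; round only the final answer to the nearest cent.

Assessed value = $1,272,900 × 0.51 = $649,179
Taxable value = $649,179 − $27,400 = $621,779
Eastcliff Unified SD: $621,779 × 0.02319 = $14,419.05501
Tamarack County: $621,779 × 0.00816 = $5,073.71664
City of Glenbar: $621,779 × 0.0031 = $1,927.5149
Port Authority: $621,779 × 0.0028 = $1,740.9812
Total = $14,419.05501 + $5,073.71664 + $1,927.5149 + $1,740.9812 = $23,161.26775

$23,161.27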